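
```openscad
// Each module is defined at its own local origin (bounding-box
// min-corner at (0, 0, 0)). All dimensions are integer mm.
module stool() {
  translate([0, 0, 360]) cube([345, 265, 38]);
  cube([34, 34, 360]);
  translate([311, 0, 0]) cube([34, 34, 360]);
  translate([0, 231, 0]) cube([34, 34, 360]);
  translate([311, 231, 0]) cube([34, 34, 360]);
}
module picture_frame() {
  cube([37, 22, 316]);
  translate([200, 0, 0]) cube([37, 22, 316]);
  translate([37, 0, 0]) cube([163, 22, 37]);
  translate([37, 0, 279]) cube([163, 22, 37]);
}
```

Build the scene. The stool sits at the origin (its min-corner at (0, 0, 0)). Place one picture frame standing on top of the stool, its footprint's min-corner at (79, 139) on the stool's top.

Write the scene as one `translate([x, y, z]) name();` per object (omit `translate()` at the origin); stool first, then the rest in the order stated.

stool();
translate([79, 139, 398]) picture_frame();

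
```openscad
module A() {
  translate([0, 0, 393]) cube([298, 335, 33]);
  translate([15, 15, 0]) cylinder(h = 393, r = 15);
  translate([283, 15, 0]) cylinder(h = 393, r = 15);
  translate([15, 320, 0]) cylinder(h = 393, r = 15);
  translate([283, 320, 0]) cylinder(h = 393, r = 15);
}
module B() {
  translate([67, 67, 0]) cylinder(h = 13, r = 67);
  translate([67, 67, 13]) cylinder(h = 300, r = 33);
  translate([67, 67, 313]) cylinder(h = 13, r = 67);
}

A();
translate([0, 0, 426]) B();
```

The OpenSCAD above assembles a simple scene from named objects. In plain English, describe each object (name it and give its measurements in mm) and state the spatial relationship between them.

A is a four-legged stool. The seat is 298×335 mm, 33 mm thick, top at z = 426 mm. It stands on four round legs, each 30 mm in diameter, from z = 0 to the seat underside, each leg's axis is inset half a diameter from the nearest pair of seat edges (so the leg's bounding box is flush with the corner).

B is a spool: two coaxial disc flanges of radius 67 mm and thickness 13 mm, joined by a core cylinder of radius 33 mm and height 300 mm. The lower flange rests on z = 0 and the three cylinders share a vertical axis.

The spool is on top of the stool.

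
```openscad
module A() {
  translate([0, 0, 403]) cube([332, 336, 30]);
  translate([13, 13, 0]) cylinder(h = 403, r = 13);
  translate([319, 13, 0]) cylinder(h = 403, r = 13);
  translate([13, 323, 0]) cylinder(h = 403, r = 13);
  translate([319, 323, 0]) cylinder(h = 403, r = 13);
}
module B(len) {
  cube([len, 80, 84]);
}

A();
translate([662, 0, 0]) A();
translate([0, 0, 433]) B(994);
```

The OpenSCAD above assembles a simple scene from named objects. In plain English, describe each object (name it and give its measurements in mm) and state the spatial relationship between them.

A is a four-legged stool. The seat is 332×336 mm, 30 mm thick, top at z = 433 mm. It stands on four round legs, each 26 mm in diameter, from z = 0 to the seat underside, each leg's axis is inset half a diameter from the nearest pair of seat edges (so the leg's bounding box is flush with the corner).

B is a rectangular beam 994 mm long (x), 80 mm deep (y), 84 mm thick (z).

The beam spans the tops of two stools placed 330 mm apart, resting at z = 433 mm.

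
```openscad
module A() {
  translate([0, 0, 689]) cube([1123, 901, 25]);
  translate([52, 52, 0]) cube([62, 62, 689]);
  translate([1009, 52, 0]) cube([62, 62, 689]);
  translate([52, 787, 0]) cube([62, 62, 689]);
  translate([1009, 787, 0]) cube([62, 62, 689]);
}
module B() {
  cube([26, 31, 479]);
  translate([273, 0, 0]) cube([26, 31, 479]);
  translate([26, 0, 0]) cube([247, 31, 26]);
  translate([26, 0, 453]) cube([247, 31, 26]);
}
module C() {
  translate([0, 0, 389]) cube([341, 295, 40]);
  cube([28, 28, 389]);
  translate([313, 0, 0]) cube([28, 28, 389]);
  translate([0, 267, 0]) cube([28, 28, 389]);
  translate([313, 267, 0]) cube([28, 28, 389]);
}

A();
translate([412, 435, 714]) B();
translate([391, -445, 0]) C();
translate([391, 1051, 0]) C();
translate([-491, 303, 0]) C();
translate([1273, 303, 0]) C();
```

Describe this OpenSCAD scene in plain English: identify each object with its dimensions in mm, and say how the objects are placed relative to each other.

A is a table with a 1123×901 mm rectangular top, 25 mm thick, top surface at z = 714 mm, supported by four 62×62 mm square legs, each inset 52 mm from the nearest pair of top edges, running from the floor.

B is a rectangular picture frame lying in the x–z plane (depth along y). The opening is 247 mm wide (x) by 427 mm tall (z), surrounded by a border 26 mm wide on all four sides. The frame is 31 mm deep and is made of two full-height vertical stiles with two horizontal rails fitted between them.

C is a four-legged stool. The seat is 341×295 mm, 40 mm thick, top at z = 429 mm. It stands on four square legs, each 28×28 mm in cross-section, from z = 0 to the seat underside, each flush with a corner of the seat.

The picture frame is on top of the table, centred. Four stools sit around the table at the −y, +y, −x, +x sides.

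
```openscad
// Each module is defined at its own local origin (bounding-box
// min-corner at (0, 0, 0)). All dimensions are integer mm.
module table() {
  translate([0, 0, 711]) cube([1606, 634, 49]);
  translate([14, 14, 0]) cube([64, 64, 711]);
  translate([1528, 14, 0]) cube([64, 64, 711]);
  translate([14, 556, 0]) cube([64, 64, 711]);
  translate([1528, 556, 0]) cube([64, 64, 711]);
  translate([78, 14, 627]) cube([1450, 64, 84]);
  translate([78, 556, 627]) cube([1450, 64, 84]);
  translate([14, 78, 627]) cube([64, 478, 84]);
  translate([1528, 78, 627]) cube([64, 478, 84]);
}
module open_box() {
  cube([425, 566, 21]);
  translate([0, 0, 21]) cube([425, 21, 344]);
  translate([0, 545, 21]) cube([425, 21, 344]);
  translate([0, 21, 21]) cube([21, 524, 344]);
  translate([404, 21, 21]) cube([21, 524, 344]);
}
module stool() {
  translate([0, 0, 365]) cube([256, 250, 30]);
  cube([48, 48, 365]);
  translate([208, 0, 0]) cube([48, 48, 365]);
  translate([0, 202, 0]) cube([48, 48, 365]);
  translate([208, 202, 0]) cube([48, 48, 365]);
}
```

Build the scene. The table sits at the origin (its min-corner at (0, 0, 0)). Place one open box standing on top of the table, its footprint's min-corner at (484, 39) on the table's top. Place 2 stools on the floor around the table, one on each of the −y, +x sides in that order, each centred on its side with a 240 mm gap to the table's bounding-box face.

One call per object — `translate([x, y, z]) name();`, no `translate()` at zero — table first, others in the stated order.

table();
translate([484, 39, 760]) open_box();
translate([675, -490, 0]) stool();
translate([1846, 192, 0]) stool();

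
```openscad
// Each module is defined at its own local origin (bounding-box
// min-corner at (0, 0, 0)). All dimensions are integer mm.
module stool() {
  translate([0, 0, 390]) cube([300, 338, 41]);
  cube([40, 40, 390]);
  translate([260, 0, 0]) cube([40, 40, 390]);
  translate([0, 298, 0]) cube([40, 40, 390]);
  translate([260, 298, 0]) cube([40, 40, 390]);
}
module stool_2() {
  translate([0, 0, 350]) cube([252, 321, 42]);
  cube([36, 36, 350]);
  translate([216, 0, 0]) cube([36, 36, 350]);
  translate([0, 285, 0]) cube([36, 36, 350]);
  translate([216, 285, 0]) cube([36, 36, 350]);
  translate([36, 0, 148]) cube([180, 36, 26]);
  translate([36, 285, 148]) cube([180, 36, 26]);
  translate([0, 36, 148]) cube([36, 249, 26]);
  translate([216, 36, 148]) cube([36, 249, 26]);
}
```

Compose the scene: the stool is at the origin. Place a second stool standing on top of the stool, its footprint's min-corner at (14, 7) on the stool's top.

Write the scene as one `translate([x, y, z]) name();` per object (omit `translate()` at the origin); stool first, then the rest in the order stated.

stool();
translate([14, 7, 431]) stool_2();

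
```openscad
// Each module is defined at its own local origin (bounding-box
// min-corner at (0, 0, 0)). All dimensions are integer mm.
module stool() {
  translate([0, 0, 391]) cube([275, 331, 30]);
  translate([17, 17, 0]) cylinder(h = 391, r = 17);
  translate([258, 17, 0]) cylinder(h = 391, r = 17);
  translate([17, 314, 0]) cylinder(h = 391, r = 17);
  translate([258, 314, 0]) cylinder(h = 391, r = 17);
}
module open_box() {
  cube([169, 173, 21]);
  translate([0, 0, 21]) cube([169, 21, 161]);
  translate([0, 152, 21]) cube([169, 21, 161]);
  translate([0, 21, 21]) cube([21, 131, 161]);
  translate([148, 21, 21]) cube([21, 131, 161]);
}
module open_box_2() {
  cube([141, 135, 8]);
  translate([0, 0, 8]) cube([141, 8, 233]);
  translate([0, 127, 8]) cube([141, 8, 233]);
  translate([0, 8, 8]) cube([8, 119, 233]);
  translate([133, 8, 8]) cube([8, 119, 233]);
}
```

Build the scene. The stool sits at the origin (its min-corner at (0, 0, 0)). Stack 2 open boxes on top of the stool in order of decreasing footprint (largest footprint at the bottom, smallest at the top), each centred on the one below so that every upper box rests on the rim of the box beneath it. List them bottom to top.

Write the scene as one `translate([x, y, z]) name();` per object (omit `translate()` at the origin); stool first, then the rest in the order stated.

stool();
translate([53, 79, 421]) open_box();
translate([67, 98, 603]) open_box_2();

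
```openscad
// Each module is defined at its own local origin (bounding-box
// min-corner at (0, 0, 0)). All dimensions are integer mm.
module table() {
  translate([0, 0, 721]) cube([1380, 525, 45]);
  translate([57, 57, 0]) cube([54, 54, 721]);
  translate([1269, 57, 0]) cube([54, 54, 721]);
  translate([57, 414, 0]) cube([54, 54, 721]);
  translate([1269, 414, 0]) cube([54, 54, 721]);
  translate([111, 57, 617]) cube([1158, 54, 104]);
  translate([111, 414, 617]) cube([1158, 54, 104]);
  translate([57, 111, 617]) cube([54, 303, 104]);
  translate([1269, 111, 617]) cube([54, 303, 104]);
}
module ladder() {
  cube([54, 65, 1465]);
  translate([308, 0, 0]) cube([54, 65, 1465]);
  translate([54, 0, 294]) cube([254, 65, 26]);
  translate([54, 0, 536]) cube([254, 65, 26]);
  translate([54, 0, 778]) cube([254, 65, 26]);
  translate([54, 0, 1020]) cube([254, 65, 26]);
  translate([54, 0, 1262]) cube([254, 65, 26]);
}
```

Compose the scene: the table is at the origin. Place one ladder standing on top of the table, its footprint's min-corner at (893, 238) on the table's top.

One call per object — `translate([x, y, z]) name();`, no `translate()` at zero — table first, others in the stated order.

table();
translate([893, 238, 766]) ladder();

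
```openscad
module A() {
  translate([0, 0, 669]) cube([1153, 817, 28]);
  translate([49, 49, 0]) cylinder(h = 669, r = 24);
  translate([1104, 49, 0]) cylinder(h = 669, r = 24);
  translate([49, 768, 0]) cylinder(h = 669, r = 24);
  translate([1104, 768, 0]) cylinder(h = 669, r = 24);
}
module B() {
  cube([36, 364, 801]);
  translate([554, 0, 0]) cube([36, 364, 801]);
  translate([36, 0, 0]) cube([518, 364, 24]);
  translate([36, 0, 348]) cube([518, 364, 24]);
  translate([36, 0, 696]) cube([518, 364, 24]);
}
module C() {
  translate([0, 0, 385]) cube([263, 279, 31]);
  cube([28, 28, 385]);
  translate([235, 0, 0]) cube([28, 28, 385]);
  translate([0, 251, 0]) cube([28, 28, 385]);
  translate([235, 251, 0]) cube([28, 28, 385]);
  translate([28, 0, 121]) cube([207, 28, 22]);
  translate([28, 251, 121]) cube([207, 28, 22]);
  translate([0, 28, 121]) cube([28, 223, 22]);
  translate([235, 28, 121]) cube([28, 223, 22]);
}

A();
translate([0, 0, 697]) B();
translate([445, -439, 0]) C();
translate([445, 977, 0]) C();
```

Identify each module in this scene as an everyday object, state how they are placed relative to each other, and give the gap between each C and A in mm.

Each stool's nearest face is 160 mm from the table's bounding box.

A is a table. B is a bookshelf. C is a stool. The bookshelf is on top of the table. Two stools sit around the table at the −y, +y sides. The gap between each stool and the table is 160 mm.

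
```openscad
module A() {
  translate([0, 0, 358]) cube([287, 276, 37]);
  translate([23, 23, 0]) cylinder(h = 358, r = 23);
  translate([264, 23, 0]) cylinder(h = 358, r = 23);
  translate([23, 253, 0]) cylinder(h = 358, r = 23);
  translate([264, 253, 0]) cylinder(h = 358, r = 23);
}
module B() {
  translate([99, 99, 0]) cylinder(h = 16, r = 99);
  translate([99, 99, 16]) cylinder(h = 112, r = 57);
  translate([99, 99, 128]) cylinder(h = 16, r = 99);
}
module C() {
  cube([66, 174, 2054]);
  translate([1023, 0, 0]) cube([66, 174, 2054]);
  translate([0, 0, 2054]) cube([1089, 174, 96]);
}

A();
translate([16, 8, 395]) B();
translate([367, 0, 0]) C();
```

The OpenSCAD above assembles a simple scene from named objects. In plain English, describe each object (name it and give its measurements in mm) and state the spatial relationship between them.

A is a four-legged stool. The seat is a 287×276×37 mm slab whose top surface is at z = 395 mm; four round legs, each 46 mm in diameter, run from the floor (z = 0) to the underside of the seat, each leg's axis is inset half a diameter from the nearest pair of seat edges (so the leg's bounding box is flush with the corner).

B is a spool: two coaxial disc flanges of radius 99 mm and thickness 16 mm, joined by a core cylinder of radius 57 mm and height 112 mm. The lower flange rests on z = 0 and the three cylinders share a vertical axis.

C is a rectangular door frame: two vertical jambs of 66×174 mm section, 2054 mm tall, with a clear opening 957 mm wide between their inner faces. A header 96 mm tall and 174 mm deep lies on top of the jambs and spans the full outside width.

The spool is on top of the stool. The door frame is on the floor beside the stool on its +x side.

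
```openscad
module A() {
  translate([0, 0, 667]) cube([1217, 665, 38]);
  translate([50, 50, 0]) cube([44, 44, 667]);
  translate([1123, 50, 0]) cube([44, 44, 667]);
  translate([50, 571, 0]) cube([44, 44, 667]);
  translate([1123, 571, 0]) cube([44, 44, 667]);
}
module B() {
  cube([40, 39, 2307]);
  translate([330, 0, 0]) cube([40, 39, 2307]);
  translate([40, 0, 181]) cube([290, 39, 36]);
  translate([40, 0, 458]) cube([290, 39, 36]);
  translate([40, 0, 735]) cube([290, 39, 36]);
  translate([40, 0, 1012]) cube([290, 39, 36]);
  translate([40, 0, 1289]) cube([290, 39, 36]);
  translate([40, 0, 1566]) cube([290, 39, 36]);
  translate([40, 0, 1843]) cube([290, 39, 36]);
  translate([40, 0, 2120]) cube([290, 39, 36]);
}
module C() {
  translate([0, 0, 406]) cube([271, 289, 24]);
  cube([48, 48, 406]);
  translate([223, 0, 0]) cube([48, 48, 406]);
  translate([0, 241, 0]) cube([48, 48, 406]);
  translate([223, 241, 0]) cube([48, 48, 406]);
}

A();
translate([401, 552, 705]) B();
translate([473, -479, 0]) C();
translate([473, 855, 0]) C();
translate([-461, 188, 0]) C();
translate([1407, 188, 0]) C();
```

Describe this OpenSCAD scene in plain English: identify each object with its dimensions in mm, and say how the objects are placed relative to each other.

A is a table with a 1217×665 mm rectangular top, 38 mm thick, top surface at z = 705 mm, supported by four 44×44 mm square legs, each inset 50 mm from the nearest pair of top edges, running from the floor.

B is a wooden ladder with two side rails of 40×39 mm section and 2307 mm height, set 370 mm apart overall. Between them run 8 rectangular rungs (39 mm deep, 36 mm thick), front faces flush with the rails' −y face. The bottom of the first rung is 181 mm above the floor and each subsequent rung is 277 mm higher than the one below.

C is a four-legged stool. The seat is a 271×289×24 mm slab whose top surface is at z = 430 mm; four square legs, each 48×48 mm in cross-section, run from the floor (z = 0) to the underside of the seat, each flush with a corner of the seat.

The ladder is on top of the table. Four stools sit around the table at the −y, +y, −x, +x sides.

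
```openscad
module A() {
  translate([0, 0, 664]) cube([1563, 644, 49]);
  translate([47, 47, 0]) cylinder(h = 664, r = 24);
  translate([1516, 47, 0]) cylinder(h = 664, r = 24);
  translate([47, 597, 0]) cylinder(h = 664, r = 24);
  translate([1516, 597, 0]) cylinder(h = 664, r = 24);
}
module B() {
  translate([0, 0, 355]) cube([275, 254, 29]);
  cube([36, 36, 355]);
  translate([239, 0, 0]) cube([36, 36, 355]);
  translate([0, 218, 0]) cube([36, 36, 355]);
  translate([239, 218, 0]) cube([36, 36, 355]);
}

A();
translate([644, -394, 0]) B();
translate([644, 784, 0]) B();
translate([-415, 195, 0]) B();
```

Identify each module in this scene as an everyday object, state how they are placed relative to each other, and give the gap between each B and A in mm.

Each stool's nearest face is 140 mm from the table's bounding box.

A is a table. B is a stool. Three stools sit around the table at the −y, +y, −x sides. The gap between each stool and the table is 140 mm.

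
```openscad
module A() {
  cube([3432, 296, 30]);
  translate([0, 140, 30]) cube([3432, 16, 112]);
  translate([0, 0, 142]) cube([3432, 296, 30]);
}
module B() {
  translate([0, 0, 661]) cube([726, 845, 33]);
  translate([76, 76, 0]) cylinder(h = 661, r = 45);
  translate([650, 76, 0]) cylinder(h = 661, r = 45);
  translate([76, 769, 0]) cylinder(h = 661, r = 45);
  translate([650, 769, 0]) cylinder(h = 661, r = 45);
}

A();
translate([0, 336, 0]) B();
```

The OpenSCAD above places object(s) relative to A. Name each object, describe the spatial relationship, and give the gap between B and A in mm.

The table's nearest face is 40 mm from the I-beam's +y face.

A is an I-beam. B is a table. The table is on the floor beside the I-beam on its +y side. The gap between the table and the I-beam is 40 mm.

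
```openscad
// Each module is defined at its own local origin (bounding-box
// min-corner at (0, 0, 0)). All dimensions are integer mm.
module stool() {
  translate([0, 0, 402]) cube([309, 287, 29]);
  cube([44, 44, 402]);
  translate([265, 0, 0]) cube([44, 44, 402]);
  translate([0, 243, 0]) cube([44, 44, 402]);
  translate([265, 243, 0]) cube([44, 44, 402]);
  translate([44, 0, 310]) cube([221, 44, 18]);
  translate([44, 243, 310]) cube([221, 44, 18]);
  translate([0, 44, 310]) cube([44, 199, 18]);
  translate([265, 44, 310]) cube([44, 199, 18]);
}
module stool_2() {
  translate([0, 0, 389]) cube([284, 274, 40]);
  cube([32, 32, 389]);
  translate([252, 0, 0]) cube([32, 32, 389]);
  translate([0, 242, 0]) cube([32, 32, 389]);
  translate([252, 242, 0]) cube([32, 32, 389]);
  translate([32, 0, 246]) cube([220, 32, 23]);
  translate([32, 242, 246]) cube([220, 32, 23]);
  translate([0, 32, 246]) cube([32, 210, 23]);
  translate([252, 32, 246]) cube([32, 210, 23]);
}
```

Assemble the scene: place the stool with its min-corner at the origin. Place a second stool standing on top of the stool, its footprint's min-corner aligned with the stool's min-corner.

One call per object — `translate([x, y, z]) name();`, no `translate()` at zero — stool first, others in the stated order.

stool();
translate([0, 0, 431]) stool_2();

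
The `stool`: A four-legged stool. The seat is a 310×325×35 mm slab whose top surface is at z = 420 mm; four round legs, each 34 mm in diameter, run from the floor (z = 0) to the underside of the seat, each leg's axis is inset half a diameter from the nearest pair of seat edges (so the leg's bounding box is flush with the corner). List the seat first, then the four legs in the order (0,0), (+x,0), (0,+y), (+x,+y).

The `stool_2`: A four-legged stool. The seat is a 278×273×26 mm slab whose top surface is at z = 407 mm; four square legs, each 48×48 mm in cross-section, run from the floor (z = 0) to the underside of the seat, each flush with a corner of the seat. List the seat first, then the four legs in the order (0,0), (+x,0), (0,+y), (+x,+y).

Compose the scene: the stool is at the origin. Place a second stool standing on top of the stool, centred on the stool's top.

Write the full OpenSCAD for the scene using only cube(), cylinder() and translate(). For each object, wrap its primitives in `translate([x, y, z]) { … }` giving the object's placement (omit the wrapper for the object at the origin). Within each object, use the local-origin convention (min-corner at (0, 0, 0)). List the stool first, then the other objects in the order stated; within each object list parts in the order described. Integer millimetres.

translate([0, 0, 385]) cube([310, 325, 35]);
translate([17, 17, 0]) cylinder(h = 385, r = 17);
translate([293, 17, 0]) cylinder(h = 385, r = 17);
translate([17, 308, 0]) cylinder(h = 385, r = 17);
translate([293, 308, 0]) cylinder(h = 385, r = 17);
translate([16, 26, 420]) {
  translate([0, 0, 381]) cube([278, 273, 26]);
  cube([48, 48, 381]);
  translate([230, 0, 0]) cube([48, 48, 381]);
  translate([0, 225, 0]) cube([48, 48, 381]);
  translate([230, 225, 0]) cube([48, 48, 381]);
}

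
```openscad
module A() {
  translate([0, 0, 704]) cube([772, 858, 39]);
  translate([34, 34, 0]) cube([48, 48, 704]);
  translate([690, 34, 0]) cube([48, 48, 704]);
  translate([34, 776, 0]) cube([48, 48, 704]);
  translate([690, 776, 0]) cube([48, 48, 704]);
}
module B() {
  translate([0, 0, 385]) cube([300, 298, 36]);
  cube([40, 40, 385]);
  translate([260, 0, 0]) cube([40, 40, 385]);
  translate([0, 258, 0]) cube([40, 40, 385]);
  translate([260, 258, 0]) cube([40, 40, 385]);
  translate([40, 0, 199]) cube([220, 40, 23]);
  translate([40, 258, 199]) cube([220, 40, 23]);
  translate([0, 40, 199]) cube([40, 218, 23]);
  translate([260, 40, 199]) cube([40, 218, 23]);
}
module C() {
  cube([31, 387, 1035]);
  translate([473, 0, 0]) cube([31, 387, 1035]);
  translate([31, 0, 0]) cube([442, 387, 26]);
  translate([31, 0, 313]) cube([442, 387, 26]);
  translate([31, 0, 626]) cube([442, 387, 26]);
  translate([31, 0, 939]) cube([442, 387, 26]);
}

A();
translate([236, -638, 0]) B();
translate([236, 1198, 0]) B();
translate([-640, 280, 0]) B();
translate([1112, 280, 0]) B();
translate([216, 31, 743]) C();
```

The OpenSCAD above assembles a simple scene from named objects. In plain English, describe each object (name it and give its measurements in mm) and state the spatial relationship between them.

A is a table: top 772 mm (x) × 858 mm (y), 39 mm thick, upper face at z = 743 mm, on four 48×48 mm square legs, each inset 34 mm from the nearest pair of top edges, running from z = 0 to the bottom of the top.

B is a simple wooden stool: a rectangular seat 300 mm (x) by 298 mm (y), 36 mm thick, top face at z = 421 mm, on four square legs, each 40×40 mm in cross-section. The legs rest on z = 0, each flush with a corner of the seat. Four stretchers, 40 mm wide and 23 mm tall, connect adjacent legs with their undersides at z = 199 mm, each running between the inner faces of the legs it joins and aligned with the legs' outer faces on the other axis.

C is an open bookshelf. Two side panels, each 31 mm thick, 387 mm deep and 1035 mm tall, stand 504 mm apart (outside-to-outside). Between them sit 4 shelves, each 26 mm thick and 387 mm deep, spanning the full gap between the sides. The bottom shelf rests on the floor (its underside at z = 0) and the clear gap between one shelf's top and the next shelf's underside is 287 mm.

Four stools sit around the table at the −y, +y, −x, +x sides. The bookshelf is on top of the table.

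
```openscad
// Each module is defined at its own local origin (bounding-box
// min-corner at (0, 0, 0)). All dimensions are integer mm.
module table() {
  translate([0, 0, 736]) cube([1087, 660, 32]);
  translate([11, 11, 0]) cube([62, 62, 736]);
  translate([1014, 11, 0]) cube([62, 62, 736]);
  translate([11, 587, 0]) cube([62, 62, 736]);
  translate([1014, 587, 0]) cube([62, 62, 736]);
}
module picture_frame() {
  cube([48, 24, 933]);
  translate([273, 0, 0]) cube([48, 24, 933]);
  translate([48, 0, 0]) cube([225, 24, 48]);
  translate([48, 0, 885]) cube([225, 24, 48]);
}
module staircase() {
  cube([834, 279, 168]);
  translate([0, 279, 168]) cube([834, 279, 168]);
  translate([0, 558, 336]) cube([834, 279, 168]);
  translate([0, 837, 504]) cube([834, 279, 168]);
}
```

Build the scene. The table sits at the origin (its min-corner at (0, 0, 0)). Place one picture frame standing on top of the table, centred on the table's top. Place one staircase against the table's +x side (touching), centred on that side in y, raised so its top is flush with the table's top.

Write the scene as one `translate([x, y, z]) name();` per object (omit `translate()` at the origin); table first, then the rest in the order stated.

table();
translate([383, 318, 768]) picture_frame();
translate([1087, -228, 96]) staircase();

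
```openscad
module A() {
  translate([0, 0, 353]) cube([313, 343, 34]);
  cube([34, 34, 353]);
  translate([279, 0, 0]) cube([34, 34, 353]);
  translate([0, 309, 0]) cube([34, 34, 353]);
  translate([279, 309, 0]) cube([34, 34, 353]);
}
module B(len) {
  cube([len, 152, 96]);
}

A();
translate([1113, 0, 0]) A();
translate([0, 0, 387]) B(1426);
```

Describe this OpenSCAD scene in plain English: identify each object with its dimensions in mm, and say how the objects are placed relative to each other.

A is a four-legged stool. The seat is 313×343 mm, 34 mm thick, top at z = 387 mm. It stands on four square legs, each 34×34 mm in cross-section, from z = 0 to the seat underside, each flush with a corner of the seat.

B is a rectangular beam 1426 mm long (x), 152 mm deep (y), 96 mm thick (z).

The beam spans the tops of two stools placed 800 mm apart, resting at z = 387 mm.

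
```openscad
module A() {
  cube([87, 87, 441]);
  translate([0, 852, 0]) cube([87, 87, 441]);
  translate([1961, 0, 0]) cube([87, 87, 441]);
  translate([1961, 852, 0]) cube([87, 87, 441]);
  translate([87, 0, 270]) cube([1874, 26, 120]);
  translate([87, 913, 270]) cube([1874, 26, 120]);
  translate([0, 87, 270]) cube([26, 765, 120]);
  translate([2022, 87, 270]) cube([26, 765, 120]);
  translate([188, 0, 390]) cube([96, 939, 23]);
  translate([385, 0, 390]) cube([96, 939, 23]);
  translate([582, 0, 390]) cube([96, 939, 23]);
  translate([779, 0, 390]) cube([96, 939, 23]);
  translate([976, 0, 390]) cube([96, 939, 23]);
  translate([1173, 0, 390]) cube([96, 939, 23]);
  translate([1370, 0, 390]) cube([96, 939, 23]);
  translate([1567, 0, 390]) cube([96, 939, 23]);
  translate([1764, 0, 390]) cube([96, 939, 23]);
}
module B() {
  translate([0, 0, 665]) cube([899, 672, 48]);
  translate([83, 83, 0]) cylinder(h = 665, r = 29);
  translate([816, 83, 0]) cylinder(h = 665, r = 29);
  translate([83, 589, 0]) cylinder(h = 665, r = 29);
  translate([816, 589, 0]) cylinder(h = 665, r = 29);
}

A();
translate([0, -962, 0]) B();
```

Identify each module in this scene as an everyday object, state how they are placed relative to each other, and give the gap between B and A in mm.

The table's nearest face is 290 mm from the bed frame's −y face.

A is a bed frame. B is a table. The table is on the floor beside the bed frame on its −y side. The gap between the table and the bed frame is 290 mm.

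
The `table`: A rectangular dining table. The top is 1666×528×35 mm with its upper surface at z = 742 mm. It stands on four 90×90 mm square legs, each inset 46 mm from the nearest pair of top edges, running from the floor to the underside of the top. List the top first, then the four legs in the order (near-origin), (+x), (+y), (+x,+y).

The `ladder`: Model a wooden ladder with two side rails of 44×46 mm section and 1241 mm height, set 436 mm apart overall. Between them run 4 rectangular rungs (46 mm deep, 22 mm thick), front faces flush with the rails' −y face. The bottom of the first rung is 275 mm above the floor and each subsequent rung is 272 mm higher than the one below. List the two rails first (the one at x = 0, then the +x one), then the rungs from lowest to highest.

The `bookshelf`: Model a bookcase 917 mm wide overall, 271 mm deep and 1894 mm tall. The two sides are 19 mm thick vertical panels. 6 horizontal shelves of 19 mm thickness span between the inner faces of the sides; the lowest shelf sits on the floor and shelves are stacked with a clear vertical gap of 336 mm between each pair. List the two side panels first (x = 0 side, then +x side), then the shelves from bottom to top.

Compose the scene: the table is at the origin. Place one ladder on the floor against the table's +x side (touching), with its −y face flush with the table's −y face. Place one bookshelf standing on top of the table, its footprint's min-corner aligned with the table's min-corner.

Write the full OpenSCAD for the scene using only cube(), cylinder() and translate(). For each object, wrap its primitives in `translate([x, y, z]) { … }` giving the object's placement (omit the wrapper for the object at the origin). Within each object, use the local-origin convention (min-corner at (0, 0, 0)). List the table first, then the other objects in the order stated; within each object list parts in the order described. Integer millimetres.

translate([0, 0, 707]) cube([1666, 528, 35]);
translate([46, 46, 0]) cube([90, 90, 707]);
translate([1530, 46, 0]) cube([90, 90, 707]);
translate([46, 392, 0]) cube([90, 90, 707]);
translate([1530, 392, 0]) cube([90, 90, 707]);
translate([1666, 0, 0]) {
  cube([44, 46, 1241]);
  translate([392, 0, 0]) cube([44, 46, 1241]);
  translate([44, 0, 275]) cube([348, 46, 22]);
  translate([44, 0, 547]) cube([348, 46, 22]);
  translate([44, 0, 819]) cube([348, 46, 22]);
  translate([44, 0, 1091]) cube([348, 46, 22]);
}
translate([0, 0, 742]) {
  cube([19, 271, 1894]);
  translate([898, 0, 0]) cube([19, 271, 1894]);
  translate([19, 0, 0]) cube([879, 271, 19]);
  translate([19, 0, 355]) cube([879, 271, 19]);
  translate([19, 0, 710]) cube([879, 271, 19]);
  translate([19, 0, 1065]) cube([879, 271, 19]);
  translate([19, 0, 1420]) cube([879, 271, 19]);
  translate([19, 0, 1775]) cube([879, 271, 19]);
}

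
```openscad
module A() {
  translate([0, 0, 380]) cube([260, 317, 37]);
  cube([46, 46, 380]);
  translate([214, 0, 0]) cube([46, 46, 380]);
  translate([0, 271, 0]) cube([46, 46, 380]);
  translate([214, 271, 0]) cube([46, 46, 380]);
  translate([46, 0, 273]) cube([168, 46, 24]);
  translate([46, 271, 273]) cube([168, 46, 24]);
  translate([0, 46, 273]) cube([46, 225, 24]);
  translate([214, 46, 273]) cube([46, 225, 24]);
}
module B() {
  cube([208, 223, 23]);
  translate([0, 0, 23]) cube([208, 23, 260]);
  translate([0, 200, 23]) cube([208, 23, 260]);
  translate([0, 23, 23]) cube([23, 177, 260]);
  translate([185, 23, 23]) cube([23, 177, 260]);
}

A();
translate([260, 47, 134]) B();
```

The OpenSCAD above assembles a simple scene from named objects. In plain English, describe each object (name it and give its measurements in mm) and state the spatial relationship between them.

A is a simple wooden stool: a rectangular seat 260 mm (x) by 317 mm (y), 37 mm thick, top face at z = 417 mm, on four square legs, each 46×46 mm in cross-section. The legs rest on z = 0, each flush with a corner of the seat. Four stretchers, 46 mm wide and 24 mm tall, connect adjacent legs with their undersides at z = 273 mm, each running between the inner faces of the legs it joins and aligned with the legs' outer faces on the other axis.

B is an open storage box with external size 208×223×283 mm and wall thickness 23 mm (the base is also 23 mm thick). The base covers the whole footprint; the four walls stand on the base, with the y-facing walls full-width and the x-facing walls fitting between their inner faces.

The open box is beside the stool with their tops flush at z = 417.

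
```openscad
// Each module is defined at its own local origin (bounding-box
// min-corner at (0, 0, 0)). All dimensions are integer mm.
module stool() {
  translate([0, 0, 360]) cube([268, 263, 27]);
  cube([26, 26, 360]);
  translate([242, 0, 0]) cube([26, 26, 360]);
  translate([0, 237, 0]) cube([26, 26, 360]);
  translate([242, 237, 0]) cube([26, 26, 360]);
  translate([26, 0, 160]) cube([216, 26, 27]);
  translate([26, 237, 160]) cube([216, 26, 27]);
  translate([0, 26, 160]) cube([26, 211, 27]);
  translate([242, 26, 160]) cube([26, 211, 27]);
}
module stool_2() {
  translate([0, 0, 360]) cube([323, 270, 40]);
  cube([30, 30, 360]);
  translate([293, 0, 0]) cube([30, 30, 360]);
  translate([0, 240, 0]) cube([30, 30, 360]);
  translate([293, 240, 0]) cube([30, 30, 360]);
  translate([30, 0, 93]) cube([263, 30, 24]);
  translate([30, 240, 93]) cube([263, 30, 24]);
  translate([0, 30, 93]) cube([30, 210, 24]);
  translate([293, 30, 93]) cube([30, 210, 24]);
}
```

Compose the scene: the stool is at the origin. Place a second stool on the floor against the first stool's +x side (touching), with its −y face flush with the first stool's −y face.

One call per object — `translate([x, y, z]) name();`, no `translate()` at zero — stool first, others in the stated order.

stool();
translate([268, 0, 0]) stool_2();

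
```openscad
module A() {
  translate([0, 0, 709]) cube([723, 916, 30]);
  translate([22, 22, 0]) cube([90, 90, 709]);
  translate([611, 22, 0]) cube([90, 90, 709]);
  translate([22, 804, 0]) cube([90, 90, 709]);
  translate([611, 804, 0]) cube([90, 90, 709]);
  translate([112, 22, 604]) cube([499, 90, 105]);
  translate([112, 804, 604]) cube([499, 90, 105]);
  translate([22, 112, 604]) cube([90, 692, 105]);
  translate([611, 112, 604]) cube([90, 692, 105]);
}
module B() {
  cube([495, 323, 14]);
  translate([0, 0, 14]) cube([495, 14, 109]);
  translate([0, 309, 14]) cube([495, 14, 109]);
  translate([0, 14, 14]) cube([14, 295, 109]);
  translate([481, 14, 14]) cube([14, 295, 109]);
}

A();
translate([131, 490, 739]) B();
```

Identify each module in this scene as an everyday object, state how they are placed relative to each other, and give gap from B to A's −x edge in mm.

The open box's min-x is at 131; the table's min-x is 0; gap = 131 mm.

A is a table. B is an open box. The open box is on top of the table. The gap from the open box to the table's −x edge is 131 mm.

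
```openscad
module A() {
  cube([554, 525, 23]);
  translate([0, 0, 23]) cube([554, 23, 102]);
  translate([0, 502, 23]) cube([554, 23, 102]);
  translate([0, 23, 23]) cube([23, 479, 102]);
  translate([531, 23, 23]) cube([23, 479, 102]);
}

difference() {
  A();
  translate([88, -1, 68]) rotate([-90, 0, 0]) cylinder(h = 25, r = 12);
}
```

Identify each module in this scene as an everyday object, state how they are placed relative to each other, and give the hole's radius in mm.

The subtracted cylinder has r = 12 mm.

A is an open box. The open box has a circular hole through its front wall. The hole's radius is 12 mm.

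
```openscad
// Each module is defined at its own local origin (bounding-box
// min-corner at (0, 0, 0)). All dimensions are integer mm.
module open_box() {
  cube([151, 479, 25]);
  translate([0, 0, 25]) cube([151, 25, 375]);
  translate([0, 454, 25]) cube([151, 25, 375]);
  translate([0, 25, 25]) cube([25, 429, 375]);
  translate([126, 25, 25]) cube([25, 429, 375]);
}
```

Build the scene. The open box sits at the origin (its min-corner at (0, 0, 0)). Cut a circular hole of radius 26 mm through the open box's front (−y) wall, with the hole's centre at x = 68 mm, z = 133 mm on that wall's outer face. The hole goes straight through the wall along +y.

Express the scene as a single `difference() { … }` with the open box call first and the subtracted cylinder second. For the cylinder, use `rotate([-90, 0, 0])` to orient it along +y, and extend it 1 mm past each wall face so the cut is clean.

difference() {
  open_box();
  translate([68, -1, 133]) rotate([-90, 0, 0]) cylinder(h = 27, r = 26);
}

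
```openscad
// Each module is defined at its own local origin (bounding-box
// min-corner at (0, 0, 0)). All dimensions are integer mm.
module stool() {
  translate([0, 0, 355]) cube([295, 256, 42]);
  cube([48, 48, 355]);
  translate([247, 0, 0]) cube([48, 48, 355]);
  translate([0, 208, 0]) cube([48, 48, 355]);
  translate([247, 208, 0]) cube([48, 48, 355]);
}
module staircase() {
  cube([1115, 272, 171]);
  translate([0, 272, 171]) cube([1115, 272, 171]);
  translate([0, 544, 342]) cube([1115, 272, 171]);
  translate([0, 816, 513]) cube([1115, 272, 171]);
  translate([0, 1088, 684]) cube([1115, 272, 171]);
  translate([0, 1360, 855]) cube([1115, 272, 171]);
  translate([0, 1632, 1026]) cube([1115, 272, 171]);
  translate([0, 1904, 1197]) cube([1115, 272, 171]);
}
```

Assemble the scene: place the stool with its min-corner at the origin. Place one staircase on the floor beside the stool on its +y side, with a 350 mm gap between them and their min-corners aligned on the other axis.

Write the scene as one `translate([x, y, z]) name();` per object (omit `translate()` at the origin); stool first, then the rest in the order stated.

stool();
translate([0, 606, 0]) staircase();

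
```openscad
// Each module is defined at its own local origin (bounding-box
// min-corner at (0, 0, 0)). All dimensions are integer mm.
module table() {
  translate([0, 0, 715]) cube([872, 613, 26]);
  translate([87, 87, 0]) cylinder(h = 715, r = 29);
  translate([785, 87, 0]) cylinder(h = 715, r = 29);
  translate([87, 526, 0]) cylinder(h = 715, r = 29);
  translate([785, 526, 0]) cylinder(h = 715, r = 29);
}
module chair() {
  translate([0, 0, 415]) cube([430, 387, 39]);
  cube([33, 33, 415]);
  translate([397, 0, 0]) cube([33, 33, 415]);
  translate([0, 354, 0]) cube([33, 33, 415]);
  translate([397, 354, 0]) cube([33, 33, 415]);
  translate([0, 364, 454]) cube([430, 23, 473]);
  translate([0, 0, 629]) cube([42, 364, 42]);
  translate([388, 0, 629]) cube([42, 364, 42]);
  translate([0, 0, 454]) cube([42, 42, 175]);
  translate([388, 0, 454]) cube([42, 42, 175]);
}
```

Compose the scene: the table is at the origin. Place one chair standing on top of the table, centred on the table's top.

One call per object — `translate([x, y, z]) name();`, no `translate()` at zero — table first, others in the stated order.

table();
translate([221, 113, 741]) chair();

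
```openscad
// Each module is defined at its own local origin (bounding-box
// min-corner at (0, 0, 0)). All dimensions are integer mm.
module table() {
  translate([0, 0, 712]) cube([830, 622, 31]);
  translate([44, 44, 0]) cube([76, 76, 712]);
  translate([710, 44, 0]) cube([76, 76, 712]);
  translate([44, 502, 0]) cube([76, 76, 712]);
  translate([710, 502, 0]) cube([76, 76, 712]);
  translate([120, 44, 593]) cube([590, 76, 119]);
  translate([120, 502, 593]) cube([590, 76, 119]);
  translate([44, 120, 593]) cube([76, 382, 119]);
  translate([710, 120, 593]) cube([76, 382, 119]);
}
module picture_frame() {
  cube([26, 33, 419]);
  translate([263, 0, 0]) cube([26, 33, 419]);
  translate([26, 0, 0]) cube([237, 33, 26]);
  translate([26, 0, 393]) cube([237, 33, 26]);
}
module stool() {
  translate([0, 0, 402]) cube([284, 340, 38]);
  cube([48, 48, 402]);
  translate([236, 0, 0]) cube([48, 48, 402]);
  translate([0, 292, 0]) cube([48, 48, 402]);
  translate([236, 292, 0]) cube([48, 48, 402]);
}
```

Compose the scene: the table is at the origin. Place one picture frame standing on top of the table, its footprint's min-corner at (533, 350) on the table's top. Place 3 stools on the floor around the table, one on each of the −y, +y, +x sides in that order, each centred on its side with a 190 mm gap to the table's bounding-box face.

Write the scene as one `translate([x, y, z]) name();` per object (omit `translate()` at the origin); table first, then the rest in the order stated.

table();
translate([533, 350, 743]) picture_frame();
translate([273, -530, 0]) stool();
translate([273, 812, 0]) stool();
translate([1020, 141, 0]) stool();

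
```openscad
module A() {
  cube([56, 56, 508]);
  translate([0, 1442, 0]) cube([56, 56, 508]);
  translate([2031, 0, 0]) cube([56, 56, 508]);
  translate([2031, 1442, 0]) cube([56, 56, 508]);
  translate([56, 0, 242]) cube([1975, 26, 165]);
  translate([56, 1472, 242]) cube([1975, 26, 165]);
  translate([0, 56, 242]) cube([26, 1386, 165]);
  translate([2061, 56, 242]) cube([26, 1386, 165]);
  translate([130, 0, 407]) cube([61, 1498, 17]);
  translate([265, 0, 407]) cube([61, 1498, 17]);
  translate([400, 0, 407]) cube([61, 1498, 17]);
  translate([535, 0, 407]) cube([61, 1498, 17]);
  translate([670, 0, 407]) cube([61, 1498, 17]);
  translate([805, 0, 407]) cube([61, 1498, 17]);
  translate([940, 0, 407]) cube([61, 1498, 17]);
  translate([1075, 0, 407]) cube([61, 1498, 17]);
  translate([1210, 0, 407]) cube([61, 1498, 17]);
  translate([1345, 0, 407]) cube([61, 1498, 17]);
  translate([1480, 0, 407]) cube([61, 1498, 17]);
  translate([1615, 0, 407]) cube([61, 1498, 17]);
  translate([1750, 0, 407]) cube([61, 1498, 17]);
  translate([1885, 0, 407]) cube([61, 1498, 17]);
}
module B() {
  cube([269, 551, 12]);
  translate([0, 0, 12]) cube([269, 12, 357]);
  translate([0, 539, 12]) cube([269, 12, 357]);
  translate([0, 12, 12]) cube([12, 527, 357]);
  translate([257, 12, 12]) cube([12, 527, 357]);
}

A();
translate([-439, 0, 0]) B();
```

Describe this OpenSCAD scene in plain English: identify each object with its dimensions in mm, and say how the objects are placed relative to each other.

A is a bed frame 2087 mm long (x) by 1498 mm wide (y). Four 56×56 mm corner posts, 508 mm tall, at the corners of the footprint. Four rails of 26 mm thickness and 165 mm height run between adjacent posts with their undersides at z = 242 mm, their outer faces flush with the outside of the frame (the two x-running rails run between the posts' inner faces; the two y-running rails run between the posts' inner faces). 14 slats, each 61 mm wide (x) and 17 mm thick, lie across the top of the two x-running rails, running the full 1498 mm width of the frame in y; the slats are evenly spaced along x between the inner faces of the end posts with equal gaps (rounded down to the nearest mm) at the −x end and between each pair — any rounding remainder accumulates at the +x end.

B is an open-topped rectangular box: outside dimensions 269×551×369 mm, with a uniform wall and base thickness of 12 mm. The base is a full 269×551 slab on the floor; four walls sit on top of the base. The front and back walls (the −y and +y sides) span the full width; the two side walls fit between them.

The open box is on the floor beside the bed frame on its −x side.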